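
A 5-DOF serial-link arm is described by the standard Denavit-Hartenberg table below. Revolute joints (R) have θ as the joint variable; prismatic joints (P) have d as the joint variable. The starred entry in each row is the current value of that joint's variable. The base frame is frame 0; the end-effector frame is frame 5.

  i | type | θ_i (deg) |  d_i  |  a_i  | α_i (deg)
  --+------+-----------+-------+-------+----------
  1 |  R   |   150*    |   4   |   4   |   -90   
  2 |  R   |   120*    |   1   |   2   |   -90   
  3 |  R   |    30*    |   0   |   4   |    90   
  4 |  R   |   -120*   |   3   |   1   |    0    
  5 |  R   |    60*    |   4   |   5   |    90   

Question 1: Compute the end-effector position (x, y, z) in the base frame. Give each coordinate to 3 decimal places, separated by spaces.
after link 1: o_1 = (-3.4641, 2.0000, 4.0000)
after link 2: o_2 = (-3.0981, 0.6340, 2.2679)
after link 3: o_3 = (-0.5981, 1.5000, -0.7321)
after link 4: o_4 = (-2.2096, -0.8583, -2.0891)
after link 5: o_5 = (-4.7607, -1.9420, -7.8612)

-4.761 -1.942 -7.861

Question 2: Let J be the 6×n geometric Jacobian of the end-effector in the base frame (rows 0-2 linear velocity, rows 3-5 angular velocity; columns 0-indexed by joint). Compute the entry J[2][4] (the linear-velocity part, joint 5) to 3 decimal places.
-1.998

axis z_4 = (-0.2165,-0.8750,-0.4330); lever o_n−o_4 = (-2.5511,-1.0837,-5.7721)
cross product → J_v[:, 4] = (4.5813,-0.1450,-1.9976)
J_ω[:, 4] = z_4
entry J[2][4] = -1.9976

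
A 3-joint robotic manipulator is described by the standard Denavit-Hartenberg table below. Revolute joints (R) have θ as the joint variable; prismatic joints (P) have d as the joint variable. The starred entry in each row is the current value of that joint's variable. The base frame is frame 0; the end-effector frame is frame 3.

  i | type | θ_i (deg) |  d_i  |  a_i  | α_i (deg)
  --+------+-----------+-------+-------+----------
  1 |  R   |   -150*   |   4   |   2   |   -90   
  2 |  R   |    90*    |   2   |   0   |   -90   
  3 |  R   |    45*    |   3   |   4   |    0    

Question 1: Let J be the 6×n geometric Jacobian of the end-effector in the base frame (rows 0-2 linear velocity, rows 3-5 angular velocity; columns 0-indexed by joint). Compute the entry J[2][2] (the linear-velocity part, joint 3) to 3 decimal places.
axis z_2 = (0.8660,0.5000,-0.0000); lever o_n−o_2 = (1.1839,3.9495,-2.8284)
cross product → J_v[:, 2] = (-1.4142,2.4495,2.8284)
J_ω[:, 2] = z_2
entry J[2][2] = 2.8284

2.828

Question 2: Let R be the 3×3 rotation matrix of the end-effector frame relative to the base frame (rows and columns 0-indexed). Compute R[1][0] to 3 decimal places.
0.612

End-effector x-axis (col 0 of R) = (-0.3536,0.6124,-0.7071)
R[1][0] = 0.6124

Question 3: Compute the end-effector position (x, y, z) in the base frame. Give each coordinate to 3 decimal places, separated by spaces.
0.452 1.217 1.172

after link 1: o_1 = (-1.7321, -1.0000, 4.0000)
after link 2: o_2 = (-0.7321, -2.7321, 4.0000)
after link 3: o_3 = (0.4518, 1.2174, 1.1716)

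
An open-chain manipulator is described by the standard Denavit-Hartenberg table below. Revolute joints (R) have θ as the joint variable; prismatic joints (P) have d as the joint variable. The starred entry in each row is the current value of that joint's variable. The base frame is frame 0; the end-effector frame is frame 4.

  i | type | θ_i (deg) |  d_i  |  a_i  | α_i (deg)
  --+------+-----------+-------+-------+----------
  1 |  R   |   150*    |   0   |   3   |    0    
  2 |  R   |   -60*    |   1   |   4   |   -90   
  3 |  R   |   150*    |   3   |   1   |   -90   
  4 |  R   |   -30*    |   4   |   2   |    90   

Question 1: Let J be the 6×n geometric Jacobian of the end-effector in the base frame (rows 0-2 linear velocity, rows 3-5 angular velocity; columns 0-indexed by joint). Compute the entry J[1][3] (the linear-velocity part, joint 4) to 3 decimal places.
-0.866

axis z_3 = (0.0000,-0.5000,0.8660); lever o_n−o_3 = (-1.0000,-3.5000,2.5981)
cross product → J_v[:, 3] = (1.7321,-0.8660,-0.5000)
J_ω[:, 3] = z_3
entry J[1][3] = -0.8660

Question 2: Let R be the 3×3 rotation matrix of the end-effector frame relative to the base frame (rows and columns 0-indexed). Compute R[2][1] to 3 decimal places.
0.866

End-effector y-axis (col 1 of R) = (0.0000,-0.5000,0.8660)
R[2][1] = 0.8660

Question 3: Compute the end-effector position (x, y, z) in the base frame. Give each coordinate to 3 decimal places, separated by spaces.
-6.598 1.134 3.098

after link 1: o_1 = (-2.5981, 1.5000, 0.0000)
after link 2: o_2 = (-2.5981, 5.5000, 1.0000)
after link 3: o_3 = (-5.5981, 4.6340, 0.5000)
after link 4: o_4 = (-6.5981, 1.1340, 3.0981)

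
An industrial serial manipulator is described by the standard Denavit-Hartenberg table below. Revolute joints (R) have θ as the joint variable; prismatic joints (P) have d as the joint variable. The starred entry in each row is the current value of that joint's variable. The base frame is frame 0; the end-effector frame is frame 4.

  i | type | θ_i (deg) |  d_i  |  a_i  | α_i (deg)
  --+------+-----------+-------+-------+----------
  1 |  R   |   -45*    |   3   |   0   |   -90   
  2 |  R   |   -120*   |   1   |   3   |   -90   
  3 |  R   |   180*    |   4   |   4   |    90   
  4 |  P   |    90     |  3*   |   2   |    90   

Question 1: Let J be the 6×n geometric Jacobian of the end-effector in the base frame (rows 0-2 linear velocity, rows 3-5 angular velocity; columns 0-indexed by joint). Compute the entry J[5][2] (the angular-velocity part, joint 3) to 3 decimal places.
axis z_2 = (0.6124,-0.6124,0.5000); lever o_n−o_2 = (2.9671,-7.2098,-0.4641)
cross product → J_v[:, 2] = (3.8891,1.7678,-2.5981)
J_ω[:, 2] = z_2
entry J[5][2] = 0.5000

0.500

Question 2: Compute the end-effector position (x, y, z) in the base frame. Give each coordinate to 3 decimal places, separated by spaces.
2.614 -5.442 5.134

after link 1: o_1 = (0.0000, 0.0000, 3.0000)
after link 2: o_2 = (-0.3536, 1.7678, 5.5981)
after link 3: o_3 = (3.5101, -2.0959, 4.1340)
after link 4: o_4 = (2.6136, -5.4420, 5.1340)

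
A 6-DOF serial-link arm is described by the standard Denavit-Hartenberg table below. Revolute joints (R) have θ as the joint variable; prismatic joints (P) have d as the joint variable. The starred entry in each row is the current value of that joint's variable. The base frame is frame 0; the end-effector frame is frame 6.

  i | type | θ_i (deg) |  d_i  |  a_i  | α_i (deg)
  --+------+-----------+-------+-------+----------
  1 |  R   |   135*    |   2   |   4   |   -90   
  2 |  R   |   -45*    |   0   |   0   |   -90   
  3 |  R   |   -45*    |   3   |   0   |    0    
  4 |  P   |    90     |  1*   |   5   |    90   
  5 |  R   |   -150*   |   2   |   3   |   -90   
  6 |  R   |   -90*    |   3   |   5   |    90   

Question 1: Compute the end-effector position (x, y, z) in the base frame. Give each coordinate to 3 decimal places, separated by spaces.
after link 1: o_1 = (-2.8284, 2.8284, 2.0000)
after link 2: o_2 = (-2.8284, 2.8284, 2.0000)
after link 3: o_3 = (-4.3284, 4.3284, -0.1213)
after link 4: o_4 = (-4.0962, 9.0962, 1.6716)
after link 5: o_5 = (-5.4338, 5.8357, 2.4332)
after link 6: o_6 = (-8.1828, 5.0848, 7.5203)

-8.183 5.085 7.520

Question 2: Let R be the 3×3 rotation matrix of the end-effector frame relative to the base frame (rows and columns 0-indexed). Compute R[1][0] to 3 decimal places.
-0.146

End-effector x-axis (col 0 of R) = (-0.8536,-0.1464,0.5000)
R[1][0] = -0.1464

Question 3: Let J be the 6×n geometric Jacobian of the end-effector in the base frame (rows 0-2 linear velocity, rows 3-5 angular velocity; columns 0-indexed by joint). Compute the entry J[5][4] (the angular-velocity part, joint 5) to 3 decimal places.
0.500

axis z_4 = (-0.8536,-0.1464,0.5000); lever o_n−o_4 = (-4.0866,-4.0114,5.8487)
cross product → J_v[:, 4] = (1.1492,2.9489,2.8255)
J_ω[:, 4] = z_4
entry J[5][4] = 0.5000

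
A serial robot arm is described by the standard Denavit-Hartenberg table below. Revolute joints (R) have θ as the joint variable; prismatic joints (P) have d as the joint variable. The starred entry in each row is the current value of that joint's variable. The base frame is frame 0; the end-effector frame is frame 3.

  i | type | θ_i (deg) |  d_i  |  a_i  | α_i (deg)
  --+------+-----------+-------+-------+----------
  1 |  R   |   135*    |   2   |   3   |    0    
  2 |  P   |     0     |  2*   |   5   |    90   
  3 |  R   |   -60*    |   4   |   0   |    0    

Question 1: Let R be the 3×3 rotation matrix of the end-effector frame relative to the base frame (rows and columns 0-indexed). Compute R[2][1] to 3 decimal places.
0.500

End-effector y-axis (col 1 of R) = (-0.6124,0.6124,0.5000)
R[2][1] = 0.5000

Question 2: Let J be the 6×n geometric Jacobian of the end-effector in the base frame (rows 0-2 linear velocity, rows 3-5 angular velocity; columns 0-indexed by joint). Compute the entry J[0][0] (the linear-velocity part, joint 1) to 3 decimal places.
-8.485

axis z_0 = ẑ; lever o_n−o_0 = (-2.8284,8.4853,4.0000)
cross product → J_v[:, 0] = (-8.4853,-2.8284,0.0000)
J_ω[:, 0] = z_0
entry J[0][0] = -8.4853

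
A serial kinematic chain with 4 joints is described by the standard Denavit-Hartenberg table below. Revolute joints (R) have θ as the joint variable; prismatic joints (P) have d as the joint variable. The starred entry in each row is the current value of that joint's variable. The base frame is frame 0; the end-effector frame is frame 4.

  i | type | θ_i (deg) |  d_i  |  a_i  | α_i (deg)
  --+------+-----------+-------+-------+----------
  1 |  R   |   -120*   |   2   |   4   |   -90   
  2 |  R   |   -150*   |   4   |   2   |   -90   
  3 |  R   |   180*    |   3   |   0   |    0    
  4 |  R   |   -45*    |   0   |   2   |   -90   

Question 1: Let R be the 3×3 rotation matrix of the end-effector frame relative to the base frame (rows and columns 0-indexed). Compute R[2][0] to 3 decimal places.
-0.354

End-effector x-axis (col 0 of R) = (-0.9186,-0.1768,-0.3536)
R[2][0] = -0.3536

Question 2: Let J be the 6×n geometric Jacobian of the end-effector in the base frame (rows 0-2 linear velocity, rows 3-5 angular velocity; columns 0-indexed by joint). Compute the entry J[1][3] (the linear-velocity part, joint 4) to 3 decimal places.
axis z_3 = (-0.2500,-0.4330,0.8660); lever o_n−o_3 = (-1.8371,-0.3536,-0.7071)
cross product → J_v[:, 3] = (0.6124,-1.7678,-0.7071)
J_ω[:, 3] = z_3
entry J[1][3] = -1.7678

-1.768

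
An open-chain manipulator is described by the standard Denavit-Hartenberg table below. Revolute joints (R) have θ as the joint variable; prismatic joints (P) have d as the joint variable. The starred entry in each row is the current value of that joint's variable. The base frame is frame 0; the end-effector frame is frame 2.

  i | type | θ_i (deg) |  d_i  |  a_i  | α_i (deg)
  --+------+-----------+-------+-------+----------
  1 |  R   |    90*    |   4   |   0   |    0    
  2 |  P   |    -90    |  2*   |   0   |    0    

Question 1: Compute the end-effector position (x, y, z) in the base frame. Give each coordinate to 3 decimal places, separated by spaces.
after link 1: o_1 = (0.0000, 0.0000, 4.0000)
after link 2: o_2 = (0.0000, 0.0000, 6.0000)

0.000 0.000 6.000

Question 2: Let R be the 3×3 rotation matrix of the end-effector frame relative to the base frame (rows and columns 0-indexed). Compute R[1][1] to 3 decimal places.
1.000

End-effector y-axis (col 1 of R) = (0.0000,1.0000,0.0000)
R[1][1] = 1.0000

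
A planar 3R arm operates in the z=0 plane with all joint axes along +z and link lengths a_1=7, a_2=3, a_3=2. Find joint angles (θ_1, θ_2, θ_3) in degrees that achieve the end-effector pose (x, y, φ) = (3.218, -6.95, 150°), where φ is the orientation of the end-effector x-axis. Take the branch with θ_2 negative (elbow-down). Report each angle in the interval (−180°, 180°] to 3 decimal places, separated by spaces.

-45.003 -44.986 -120.011

wrist centre = target − a_3·(cos φ, sin φ) = (4.9501, -7.9500)
cos θ_2 = (87.7055−7²−3²)/(2·7·3) = 0.7073; θ_2 = -44.9865° (elbow-down)
β = atan2(-7.9500,4.9501) = -58.0916°; ψ = atan2(-2.1208,9.1218) = -13.0887°
θ_1 = β − ψ = -45.0029°
θ_3 = φ − θ_1 − θ_2 = -120.0106° (wrapped to (-180°,180°])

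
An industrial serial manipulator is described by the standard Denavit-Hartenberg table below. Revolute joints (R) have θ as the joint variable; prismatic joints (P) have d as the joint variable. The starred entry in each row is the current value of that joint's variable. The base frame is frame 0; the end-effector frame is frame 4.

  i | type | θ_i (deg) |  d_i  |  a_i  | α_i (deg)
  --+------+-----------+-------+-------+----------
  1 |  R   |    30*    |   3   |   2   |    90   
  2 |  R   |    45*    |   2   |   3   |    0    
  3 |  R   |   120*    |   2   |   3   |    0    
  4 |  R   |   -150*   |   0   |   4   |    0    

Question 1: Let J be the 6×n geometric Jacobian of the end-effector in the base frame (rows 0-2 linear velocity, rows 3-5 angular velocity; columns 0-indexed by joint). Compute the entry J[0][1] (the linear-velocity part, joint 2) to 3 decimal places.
axis z_1 = (0.5000,-0.8660,0.0000); lever o_n−o_1 = (4.6736,-1.9205,3.9331)
cross product → J_v[:, 1] = (-3.4061,-1.9665,3.0872)
J_ω[:, 1] = z_1
entry J[0][1] = -3.4061

-3.406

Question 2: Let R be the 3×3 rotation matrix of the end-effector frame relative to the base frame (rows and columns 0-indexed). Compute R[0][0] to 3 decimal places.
End-effector x-axis (col 0 of R) = (0.8365,0.4830,0.2588)
R[0][0] = 0.8365

0.837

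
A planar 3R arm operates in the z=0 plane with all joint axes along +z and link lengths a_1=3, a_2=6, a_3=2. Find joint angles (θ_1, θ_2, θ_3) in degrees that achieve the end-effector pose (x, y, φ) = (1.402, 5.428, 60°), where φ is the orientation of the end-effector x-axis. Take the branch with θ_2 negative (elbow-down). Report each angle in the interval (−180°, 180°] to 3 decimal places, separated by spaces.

-149.995 -150.005 -0.001

wrist centre = target − a_3·(cos φ, sin φ) = (0.4020, 3.6959)
cos θ_2 = (13.8216−3²−6²)/(2·3·6) = -0.8661; θ_2 = -150.0046° (elbow-down)
β = atan2(3.6959,0.4020) = 83.7925°; ψ = atan2(-2.9996,-2.1964) = -126.2128°
θ_1 = β − ψ = 210.0053°
θ_3 = φ − θ_1 − θ_2 = -0.0007° (wrapped to (-180°,180°])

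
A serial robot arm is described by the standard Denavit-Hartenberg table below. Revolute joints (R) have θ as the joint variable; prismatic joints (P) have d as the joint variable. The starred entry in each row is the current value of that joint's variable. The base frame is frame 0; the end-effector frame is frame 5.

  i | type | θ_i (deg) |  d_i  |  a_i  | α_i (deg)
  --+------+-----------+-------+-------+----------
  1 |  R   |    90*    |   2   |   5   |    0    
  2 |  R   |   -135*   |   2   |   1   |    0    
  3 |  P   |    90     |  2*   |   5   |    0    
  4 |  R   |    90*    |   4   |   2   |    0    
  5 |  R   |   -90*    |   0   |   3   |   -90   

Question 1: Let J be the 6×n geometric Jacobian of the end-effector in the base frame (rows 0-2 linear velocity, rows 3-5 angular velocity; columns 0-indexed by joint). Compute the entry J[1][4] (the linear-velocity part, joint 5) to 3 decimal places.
2.121

axis z_4 = (0.0000,0.0000,1.0000); lever o_n−o_4 = (2.1213,2.1213,0.0000)
cross product → J_v[:, 4] = (-2.1213,2.1213,0.0000)
J_ω[:, 4] = z_4
entry J[1][4] = 2.1213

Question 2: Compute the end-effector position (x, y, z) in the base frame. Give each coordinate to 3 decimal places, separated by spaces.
after link 1: o_1 = (0.0000, 5.0000, 2.0000)
after link 2: o_2 = (0.7071, 4.2929, 4.0000)
after link 3: o_3 = (4.2426, 7.8284, 6.0000)
after link 4: o_4 = (2.8284, 9.2426, 10.0000)
after link 5: o_5 = (4.9497, 11.3640, 10.0000)

4.950 11.364 10.000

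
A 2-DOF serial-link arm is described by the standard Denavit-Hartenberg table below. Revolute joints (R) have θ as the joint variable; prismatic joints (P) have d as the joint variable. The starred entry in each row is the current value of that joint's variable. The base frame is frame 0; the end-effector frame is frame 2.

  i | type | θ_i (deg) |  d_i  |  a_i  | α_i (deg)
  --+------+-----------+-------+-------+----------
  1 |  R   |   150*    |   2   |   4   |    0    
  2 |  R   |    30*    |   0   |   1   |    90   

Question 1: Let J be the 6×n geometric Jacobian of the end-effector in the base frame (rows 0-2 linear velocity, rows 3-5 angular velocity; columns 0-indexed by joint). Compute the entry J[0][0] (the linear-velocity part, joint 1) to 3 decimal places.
axis z_0 = ẑ; lever o_n−o_0 = (-4.4641,2.0000,2.0000)
cross product → J_v[:, 0] = (-2.0000,-4.4641,0.0000)
J_ω[:, 0] = z_0
entry J[0][0] = -2.0000

-2.000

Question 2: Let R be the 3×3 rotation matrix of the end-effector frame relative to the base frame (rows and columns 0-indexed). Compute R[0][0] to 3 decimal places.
End-effector x-axis (col 0 of R) = (-1.0000,0.0000,0.0000)
R[0][0] = -1.0000

-1.000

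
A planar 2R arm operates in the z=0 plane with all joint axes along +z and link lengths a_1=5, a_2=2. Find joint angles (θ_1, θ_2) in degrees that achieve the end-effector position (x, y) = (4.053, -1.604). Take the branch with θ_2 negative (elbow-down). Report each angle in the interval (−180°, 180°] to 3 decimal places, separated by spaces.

1.822 -120.001

cos θ_2 = (18.9996−5²−2²)/(2·5·2) = -0.5000; θ_2 = -120.0012° (elbow-down)
β = atan2(-1.6040,4.0530) = -21.5915°; ψ = atan2(-1.7320,4.0000) = -23.4132°
θ_1 = β − ψ = 1.8217°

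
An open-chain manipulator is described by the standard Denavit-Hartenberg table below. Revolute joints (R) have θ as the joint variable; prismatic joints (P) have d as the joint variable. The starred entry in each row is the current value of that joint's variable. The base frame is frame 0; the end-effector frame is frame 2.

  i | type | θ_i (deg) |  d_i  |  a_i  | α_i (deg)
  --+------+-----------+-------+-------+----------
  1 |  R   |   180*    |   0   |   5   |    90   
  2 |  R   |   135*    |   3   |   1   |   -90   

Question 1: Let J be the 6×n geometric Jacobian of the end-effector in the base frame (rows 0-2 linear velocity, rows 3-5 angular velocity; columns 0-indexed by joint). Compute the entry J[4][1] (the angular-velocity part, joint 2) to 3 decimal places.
axis z_1 = (0.0000,1.0000,0.0000); lever o_n−o_1 = (0.7071,3.0000,0.7071)
cross product → J_v[:, 1] = (0.7071,-0.0000,-0.7071)
J_ω[:, 1] = z_1
entry J[4][1] = 1.0000

1.000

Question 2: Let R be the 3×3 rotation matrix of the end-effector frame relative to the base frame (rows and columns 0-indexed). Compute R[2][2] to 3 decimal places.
End-effector z-axis (col 2 of R) = (0.7071,0.0000,-0.7071)
R[2][2] = -0.7071

-0.707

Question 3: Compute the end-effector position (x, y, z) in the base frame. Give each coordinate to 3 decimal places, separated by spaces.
-4.293 3.000 0.707

after link 1: o_1 = (-5.0000, 0.0000, 0.0000)
after link 2: o_2 = (-4.2929, 3.0000, 0.7071)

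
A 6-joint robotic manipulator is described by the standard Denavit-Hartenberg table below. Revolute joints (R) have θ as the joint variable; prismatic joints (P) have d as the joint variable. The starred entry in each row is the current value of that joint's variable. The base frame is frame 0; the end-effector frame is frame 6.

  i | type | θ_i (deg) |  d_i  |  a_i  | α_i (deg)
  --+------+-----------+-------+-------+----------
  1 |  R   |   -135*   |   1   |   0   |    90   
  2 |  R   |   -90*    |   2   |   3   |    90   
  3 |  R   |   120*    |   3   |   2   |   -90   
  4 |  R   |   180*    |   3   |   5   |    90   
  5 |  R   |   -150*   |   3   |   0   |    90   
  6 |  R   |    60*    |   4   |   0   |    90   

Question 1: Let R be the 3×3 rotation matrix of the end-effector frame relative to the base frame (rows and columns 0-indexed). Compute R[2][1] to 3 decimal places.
1.000

End-effector y-axis (col 1 of R) = (0.0000,0.0000,1.0000)
R[2][1] = 1.0000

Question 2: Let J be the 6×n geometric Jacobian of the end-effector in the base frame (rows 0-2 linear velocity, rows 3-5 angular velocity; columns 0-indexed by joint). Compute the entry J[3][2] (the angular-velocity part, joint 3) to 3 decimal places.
0.707

axis z_2 = (0.7071,0.7071,-0.0000); lever o_n−o_2 = (2.8978,-2.8978,5.0981)
cross product → J_v[:, 2] = (3.6049,-3.6049,-4.0981)
J_ω[:, 2] = z_2
entry J[3][2] = 0.7071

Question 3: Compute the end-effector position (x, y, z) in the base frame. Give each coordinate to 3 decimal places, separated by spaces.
1.484 -1.484 3.098

after link 1: o_1 = (0.0000, 0.0000, 1.0000)
after link 2: o_2 = (-1.4142, 1.4142, -2.0000)
after link 3: o_3 = (-0.5176, 4.7603, -1.0000)
after link 4: o_4 = (3.6049, 0.6378, -0.9019)
after link 5: o_5 = (1.4836, -1.4836, -0.9019)
after link 6: o_6 = (1.4836, -1.4836, 3.0981)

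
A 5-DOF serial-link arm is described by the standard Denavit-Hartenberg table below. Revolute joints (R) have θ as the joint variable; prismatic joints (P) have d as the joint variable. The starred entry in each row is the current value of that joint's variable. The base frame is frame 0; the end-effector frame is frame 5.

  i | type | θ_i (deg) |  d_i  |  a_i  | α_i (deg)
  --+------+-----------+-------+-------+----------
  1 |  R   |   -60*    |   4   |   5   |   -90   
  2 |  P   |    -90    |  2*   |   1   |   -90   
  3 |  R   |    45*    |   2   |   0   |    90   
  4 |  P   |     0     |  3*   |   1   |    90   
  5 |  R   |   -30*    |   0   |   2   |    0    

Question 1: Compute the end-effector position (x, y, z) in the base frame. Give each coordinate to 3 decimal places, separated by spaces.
after link 1: o_1 = (2.5000, -4.3301, 4.0000)
after link 2: o_2 = (4.2321, -3.3301, 5.0000)
after link 3: o_3 = (5.2321, -5.0622, 5.0000)
after link 4: o_4 = (6.4568, -4.3551, 7.8284)
after link 5: o_5 = (4.7838, -5.3210, 8.3461)

4.784 -5.321 8.346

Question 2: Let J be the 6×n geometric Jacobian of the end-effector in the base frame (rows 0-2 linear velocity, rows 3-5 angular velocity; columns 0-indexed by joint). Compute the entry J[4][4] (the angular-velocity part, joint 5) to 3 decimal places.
axis z_4 = (-0.5000,0.8660,0.0000); lever o_n−o_4 = (-1.6730,-0.9659,0.5176)
cross product → J_v[:, 4] = (0.4483,0.2588,1.9319)
J_ω[:, 4] = z_4
entry J[4][4] = 0.8660

0.866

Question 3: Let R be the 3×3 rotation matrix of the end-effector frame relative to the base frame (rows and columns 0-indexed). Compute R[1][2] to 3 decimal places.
0.866

End-effector z-axis (col 2 of R) = (-0.5000,0.8660,0.0000)
R[1][2] = 0.8660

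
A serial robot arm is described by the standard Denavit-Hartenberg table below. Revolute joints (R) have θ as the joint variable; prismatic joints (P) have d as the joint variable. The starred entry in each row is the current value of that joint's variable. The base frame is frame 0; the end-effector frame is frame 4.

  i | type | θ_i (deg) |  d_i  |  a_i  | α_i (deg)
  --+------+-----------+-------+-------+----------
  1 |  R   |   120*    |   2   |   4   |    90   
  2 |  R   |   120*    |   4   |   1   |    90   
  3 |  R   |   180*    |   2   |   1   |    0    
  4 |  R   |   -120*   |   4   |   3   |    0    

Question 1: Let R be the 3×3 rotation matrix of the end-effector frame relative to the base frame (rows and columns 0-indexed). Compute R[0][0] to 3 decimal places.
0.875

End-effector x-axis (col 0 of R) = (0.8750,0.2165,0.4330)
R[0][0] = 0.8750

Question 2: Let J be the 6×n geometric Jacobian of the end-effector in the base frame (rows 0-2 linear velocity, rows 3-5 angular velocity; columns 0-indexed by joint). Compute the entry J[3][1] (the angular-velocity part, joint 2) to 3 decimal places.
axis z_1 = (0.8660,0.5000,0.0000); lever o_n−o_1 = (3.4910,7.1495,4.2990)
cross product → J_v[:, 1] = (2.1495,-3.7231,4.4462)
J_ω[:, 1] = z_1
entry J[3][1] = 0.8660

0.866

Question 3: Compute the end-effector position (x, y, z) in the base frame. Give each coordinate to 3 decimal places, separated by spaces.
after link 1: o_1 = (-2.0000, 3.4641, 2.0000)
after link 2: o_2 = (1.7141, 5.0311, 2.8660)
after link 3: o_3 = (0.5981, 6.9641, 3.0000)
after link 4: o_4 = (1.4910, 10.6136, 6.2990)

1.491 10.614 6.299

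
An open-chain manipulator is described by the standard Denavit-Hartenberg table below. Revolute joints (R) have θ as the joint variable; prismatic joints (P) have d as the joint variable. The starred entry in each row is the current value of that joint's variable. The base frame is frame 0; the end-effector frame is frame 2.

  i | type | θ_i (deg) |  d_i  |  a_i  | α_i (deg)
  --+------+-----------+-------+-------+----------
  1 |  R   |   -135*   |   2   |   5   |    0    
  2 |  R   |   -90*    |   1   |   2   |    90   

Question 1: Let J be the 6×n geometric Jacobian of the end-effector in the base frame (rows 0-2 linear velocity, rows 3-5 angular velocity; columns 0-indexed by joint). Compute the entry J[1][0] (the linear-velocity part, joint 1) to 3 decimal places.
-4.950

axis z_0 = ẑ; lever o_n−o_0 = (-4.9497,-2.1213,3.0000)
cross product → J_v[:, 0] = (2.1213,-4.9497,0.0000)
J_ω[:, 0] = z_0
entry J[1][0] = -4.9497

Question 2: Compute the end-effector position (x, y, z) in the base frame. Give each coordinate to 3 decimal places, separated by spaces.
-4.950 -2.121 3.000

after link 1: o_1 = (-3.5355, -3.5355, 2.0000)
after link 2: o_2 = (-4.9497, -2.1213, 3.0000)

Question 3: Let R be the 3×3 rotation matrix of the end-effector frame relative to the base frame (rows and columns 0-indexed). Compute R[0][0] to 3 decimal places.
-0.707

End-effector x-axis (col 0 of R) = (-0.7071,0.7071,0.0000)
R[0][0] = -0.7071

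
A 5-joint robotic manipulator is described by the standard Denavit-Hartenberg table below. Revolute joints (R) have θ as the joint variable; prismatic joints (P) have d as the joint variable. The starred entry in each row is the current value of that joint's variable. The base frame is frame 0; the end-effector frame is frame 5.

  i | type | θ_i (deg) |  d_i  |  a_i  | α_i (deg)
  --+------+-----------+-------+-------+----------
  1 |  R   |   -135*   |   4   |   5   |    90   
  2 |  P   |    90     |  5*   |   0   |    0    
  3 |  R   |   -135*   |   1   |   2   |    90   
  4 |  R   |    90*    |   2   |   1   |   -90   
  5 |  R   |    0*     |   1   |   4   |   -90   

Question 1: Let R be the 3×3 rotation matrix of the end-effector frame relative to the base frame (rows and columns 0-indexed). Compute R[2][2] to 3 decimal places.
0.707

End-effector z-axis (col 2 of R) = (-0.5000,-0.5000,0.7071)
R[2][2] = 0.7071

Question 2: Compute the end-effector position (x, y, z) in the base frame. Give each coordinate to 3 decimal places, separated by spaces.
-10.814 4.743 1.879

after link 1: o_1 = (-3.5355, -3.5355, 4.0000)
after link 2: o_2 = (-7.0711, -0.0000, 4.0000)
after link 3: o_3 = (-8.7782, -0.2929, 2.5858)
after link 4: o_4 = (-8.4853, 1.4142, 1.1716)
after link 5: o_5 = (-10.8137, 4.7426, 1.8787)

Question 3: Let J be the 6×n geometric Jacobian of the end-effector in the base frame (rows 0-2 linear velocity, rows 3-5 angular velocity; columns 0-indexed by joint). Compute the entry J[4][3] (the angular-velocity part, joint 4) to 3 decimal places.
axis z_3 = (0.5000,0.5000,-0.7071); lever o_n−o_3 = (-2.0355,5.0355,-0.7071)
cross product → J_v[:, 3] = (3.2071,1.7929,3.5355)
J_ω[:, 3] = z_3
entry J[4][3] = 0.5000

0.500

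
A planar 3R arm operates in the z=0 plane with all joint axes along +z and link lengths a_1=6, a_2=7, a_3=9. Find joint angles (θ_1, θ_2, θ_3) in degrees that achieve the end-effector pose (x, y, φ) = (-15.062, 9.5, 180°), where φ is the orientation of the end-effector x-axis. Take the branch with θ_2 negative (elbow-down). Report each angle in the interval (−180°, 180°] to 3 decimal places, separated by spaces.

155.086 -60.002 84.916

wrist centre = target − a_3·(cos φ, sin φ) = (-6.0620, 9.5000)
cos θ_2 = (126.9978−6²−7²)/(2·6·7) = 0.5000; θ_2 = -60.0017° (elbow-down)
β = atan2(9.5000,-6.0620) = 122.5422°; ψ = atan2(-6.0623,9.4998) = -32.5439°
θ_1 = β − ψ = 155.0860°
θ_3 = φ − θ_1 − θ_2 = 84.9157° (wrapped to (-180°,180°])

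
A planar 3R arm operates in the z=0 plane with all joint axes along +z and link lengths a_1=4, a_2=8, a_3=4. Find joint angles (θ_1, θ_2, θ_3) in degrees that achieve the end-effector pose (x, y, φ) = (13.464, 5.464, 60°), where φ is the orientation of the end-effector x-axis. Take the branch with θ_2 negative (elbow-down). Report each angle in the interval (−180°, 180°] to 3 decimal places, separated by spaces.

30.003 -30.005 60.002

wrist centre = target − a_3·(cos φ, sin φ) = (11.4640, 1.9999)
cos θ_2 = (135.4229−4²−8²)/(2·4·8) = 0.8660; θ_2 = -30.0049° (elbow-down)
β = atan2(1.9999,11.4640) = 9.8957°; ψ = atan2(-4.0006,10.9279) = -20.1072°
θ_1 = β − ψ = 30.0029°
θ_3 = φ − θ_1 − θ_2 = 60.0020° (wrapped to (-180°,180°])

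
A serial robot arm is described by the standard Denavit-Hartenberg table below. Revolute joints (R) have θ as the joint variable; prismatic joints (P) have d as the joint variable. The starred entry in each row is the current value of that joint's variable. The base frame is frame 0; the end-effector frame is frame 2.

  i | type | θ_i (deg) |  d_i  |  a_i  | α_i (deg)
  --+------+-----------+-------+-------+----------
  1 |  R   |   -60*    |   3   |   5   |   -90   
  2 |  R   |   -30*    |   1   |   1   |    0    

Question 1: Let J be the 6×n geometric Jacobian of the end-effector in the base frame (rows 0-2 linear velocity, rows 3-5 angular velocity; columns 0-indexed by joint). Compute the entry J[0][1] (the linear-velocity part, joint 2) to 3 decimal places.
0.250

axis z_1 = (0.8660,0.5000,0.0000); lever o_n−o_1 = (1.2990,-0.2500,0.5000)
cross product → J_v[:, 1] = (0.2500,-0.4330,-0.8660)
J_ω[:, 1] = z_1
entry J[0][1] = 0.2500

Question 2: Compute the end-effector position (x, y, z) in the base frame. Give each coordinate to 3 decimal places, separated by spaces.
3.799 -4.580 3.500

after link 1: o_1 = (2.5000, -4.3301, 3.0000)
after link 2: o_2 = (3.7990, -4.5801, 3.5000)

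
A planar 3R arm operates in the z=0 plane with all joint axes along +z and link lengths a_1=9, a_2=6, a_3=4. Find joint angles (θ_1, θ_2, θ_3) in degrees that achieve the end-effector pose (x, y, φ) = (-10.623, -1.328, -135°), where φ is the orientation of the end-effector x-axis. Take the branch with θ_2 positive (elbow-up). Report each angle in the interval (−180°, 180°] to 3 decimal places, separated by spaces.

wrist centre = target − a_3·(cos φ, sin φ) = (-7.7946, 1.5004)
cos θ_2 = (63.0066−9²−6²)/(2·9·6) = -0.4999; θ_2 = 119.9959° (elbow-up)
β = atan2(1.5004,-7.7946) = 169.1040°; ψ = atan2(5.1964,6.0004) = 40.8928°
θ_1 = β − ψ = 128.2112°
θ_3 = φ − θ_1 − θ_2 = -23.2072° (wrapped to (-180°,180°])

128.211 119.996 -23.207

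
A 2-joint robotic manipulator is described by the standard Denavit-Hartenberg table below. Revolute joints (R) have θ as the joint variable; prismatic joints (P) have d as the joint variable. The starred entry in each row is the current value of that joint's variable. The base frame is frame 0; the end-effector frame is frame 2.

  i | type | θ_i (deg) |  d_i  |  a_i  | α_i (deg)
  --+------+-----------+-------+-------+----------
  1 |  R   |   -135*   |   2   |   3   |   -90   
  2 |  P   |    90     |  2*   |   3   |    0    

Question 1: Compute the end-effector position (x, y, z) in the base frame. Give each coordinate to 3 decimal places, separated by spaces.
-0.707 -3.536 -1.000

after link 1: o_1 = (-2.1213, -2.1213, 2.0000)
after link 2: o_2 = (-0.7071, -3.5355, -1.0000)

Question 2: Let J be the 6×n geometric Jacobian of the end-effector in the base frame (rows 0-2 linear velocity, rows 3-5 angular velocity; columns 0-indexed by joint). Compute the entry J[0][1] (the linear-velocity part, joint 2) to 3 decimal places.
0.707

prismatic axis z_1 = (0.7071,-0.7071,0.0000)
J_v[:, 1] = z_1; J_ω[:, 1] = (0,0,0)
entry J[0][1] = 0.7071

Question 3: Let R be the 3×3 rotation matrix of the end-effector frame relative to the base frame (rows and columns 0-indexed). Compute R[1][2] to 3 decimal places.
End-effector z-axis (col 2 of R) = (0.7071,-0.7071,0.0000)
R[1][2] = -0.7071

-0.707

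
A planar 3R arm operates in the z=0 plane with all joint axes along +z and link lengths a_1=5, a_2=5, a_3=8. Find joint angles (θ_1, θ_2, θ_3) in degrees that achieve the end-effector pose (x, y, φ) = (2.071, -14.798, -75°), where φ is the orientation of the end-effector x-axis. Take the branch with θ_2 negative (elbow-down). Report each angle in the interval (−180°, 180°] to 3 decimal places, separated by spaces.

-44.993 -90.008 60.000

wrist centre = target − a_3·(cos φ, sin φ) = (0.0004, -7.0706)
cos θ_2 = (49.9933−5²−5²)/(2·5·5) = -0.0001; θ_2 = -90.0077° (elbow-down)
β = atan2(-7.0706,0.0004) = -89.9964°; ψ = atan2(-5.0000,4.9993) = -45.0038°
θ_1 = β − ψ = -44.9925°
θ_3 = φ − θ_1 − θ_2 = 60.0002° (wrapped to (-180°,180°])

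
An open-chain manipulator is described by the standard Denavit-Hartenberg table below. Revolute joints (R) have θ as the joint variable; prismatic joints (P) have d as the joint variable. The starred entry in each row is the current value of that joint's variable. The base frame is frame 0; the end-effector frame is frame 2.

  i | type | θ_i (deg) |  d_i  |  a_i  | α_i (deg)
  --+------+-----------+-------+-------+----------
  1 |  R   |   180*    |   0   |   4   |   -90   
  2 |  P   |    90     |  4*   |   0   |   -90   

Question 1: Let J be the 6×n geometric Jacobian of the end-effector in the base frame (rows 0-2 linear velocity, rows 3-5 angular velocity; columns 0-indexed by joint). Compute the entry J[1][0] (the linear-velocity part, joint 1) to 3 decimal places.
-4.000

axis z_0 = ẑ; lever o_n−o_0 = (-4.0000,-4.0000,0.0000)
cross product → J_v[:, 0] = (4.0000,-4.0000,0.0000)
J_ω[:, 0] = z_0
entry J[1][0] = -4.0000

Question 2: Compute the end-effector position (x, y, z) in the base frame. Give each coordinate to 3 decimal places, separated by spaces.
-4.000 -4.000 0.000

after link 1: o_1 = (-4.0000, 0.0000, 0.0000)
after link 2: o_2 = (-4.0000, -4.0000, 0.0000)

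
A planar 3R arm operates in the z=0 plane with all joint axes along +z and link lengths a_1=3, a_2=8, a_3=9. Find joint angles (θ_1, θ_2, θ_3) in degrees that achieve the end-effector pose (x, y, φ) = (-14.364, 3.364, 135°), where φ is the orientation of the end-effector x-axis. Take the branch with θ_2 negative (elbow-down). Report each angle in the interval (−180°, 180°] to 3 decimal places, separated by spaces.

wrist centre = target − a_3·(cos φ, sin φ) = (-8.0000, -3.0000)
cos θ_2 = (73.0004−3²−8²)/(2·3·8) = 0.0000; θ_2 = -89.9995° (elbow-down)
β = atan2(-3.0000,-8.0000) = -159.4443°; ψ = atan2(-8.0000,3.0001) = -69.4435°
θ_1 = β − ψ = -90.0007°
θ_3 = φ − θ_1 − θ_2 = -44.9997° (wrapped to (-180°,180°])

-90.001 -90.000 -45.000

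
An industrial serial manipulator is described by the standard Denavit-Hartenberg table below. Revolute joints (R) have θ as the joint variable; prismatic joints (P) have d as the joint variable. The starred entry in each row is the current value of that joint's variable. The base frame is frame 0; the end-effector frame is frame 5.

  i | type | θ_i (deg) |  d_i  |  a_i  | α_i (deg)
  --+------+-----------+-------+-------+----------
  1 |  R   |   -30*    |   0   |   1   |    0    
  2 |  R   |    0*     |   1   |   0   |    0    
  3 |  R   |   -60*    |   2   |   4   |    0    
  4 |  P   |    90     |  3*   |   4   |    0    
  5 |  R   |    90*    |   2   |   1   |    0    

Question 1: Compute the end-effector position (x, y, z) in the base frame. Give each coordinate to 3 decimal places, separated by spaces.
4.866 -3.500 8.000

after link 1: o_1 = (0.8660, -0.5000, 0.0000)
after link 2: o_2 = (0.8660, -0.5000, 1.0000)
after link 3: o_3 = (0.8660, -4.5000, 3.0000)
after link 4: o_4 = (4.8660, -4.5000, 6.0000)
after link 5: o_5 = (4.8660, -3.5000, 8.0000)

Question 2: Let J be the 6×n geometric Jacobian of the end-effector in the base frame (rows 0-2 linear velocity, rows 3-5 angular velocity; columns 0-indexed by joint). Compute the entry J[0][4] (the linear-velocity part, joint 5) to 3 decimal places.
-1.000

axis z_4 = (0.0000,0.0000,1.0000); lever o_n−o_4 = (0.0000,1.0000,2.0000)
cross product → J_v[:, 4] = (-1.0000,0.0000,0.0000)
J_ω[:, 4] = z_4
entry J[0][4] = -1.0000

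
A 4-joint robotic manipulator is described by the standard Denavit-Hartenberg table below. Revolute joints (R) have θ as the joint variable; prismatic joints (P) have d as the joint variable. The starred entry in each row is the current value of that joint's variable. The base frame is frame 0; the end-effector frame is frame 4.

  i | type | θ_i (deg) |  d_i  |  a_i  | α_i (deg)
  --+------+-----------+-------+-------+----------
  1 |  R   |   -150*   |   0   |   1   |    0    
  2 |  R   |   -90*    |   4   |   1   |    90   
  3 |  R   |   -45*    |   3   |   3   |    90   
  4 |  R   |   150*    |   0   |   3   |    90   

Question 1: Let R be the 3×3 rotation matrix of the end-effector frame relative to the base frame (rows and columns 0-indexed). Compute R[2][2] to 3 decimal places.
-0.354

End-effector z-axis (col 2 of R) = (0.5732,0.7392,-0.3536)
R[2][2] = -0.3536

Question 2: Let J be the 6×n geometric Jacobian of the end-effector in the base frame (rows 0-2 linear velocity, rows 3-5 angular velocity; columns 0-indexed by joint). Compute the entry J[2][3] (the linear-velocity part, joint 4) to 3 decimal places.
1.061

axis z_3 = (0.3536,-0.6124,-0.7071); lever o_n−o_3 = (2.2176,-0.8410,1.8371)
cross product → J_v[:, 3] = (-1.7197,-2.2176,1.0607)
J_ω[:, 3] = z_3
entry J[2][3] = 1.0607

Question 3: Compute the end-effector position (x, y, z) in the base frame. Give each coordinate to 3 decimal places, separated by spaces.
after link 1: o_1 = (-0.8660, -0.5000, 0.0000)
after link 2: o_2 = (-1.3660, 0.3660, 4.0000)
after link 3: o_3 = (0.1714, 3.7031, 1.8787)
after link 4: o_4 = (2.3890, 2.8622, 3.7158)

2.389 2.862 3.716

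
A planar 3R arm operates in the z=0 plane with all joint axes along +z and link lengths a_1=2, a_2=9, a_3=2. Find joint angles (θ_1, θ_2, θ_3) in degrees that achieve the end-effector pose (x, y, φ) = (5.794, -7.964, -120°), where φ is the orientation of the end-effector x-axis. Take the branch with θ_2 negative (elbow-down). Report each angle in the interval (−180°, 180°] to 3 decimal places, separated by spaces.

wrist centre = target − a_3·(cos φ, sin φ) = (6.7940, -6.2319)
cos θ_2 = (84.9956−2²−9²)/(2·2·9) = -0.0001; θ_2 = -90.0070° (elbow-down)
β = atan2(-6.2319,6.7940) = -42.5293°; ψ = atan2(-9.0000,1.9989) = -77.4778°
θ_1 = β − ψ = 34.9485°
θ_3 = φ − θ_1 − θ_2 = -64.9416° (wrapped to (-180°,180°])

34.949 -90.007 -64.942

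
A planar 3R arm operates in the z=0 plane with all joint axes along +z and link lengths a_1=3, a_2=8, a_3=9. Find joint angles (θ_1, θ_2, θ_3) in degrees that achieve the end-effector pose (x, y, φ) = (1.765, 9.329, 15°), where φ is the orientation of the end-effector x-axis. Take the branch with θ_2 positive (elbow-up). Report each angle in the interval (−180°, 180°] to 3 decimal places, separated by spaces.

wrist centre = target − a_3·(cos φ, sin φ) = (-6.9283, 6.9996)
cos θ_2 = (96.9966−3²−8²)/(2·3·8) = 0.4999; θ_2 = 60.0047° (elbow-up)
β = atan2(6.9996,-6.9283) = 134.7067°; ψ = atan2(6.9285,6.9994) = 44.7083°
θ_1 = β − ψ = 89.9984°
θ_3 = φ − θ_1 − θ_2 = -135.0031° (wrapped to (-180°,180°])

89.998 60.005 -135.003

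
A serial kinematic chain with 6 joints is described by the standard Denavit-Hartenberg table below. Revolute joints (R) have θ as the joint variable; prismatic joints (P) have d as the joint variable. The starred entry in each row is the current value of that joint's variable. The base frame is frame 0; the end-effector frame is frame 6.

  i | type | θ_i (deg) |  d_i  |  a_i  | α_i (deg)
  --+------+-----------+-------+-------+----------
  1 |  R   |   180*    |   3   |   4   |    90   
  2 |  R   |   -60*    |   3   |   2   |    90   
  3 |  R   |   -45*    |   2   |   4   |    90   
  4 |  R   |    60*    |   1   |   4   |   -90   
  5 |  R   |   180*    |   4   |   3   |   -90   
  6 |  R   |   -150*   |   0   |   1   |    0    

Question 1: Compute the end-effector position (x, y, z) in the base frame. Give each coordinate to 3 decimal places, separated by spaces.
0.067 1.560 -1.687

after link 1: o_1 = (-4.0000, 0.0000, 3.0000)
after link 2: o_2 = (-5.0000, 3.0000, 1.2679)
after link 3: o_3 = (-4.6822, 0.1716, -2.1815)
after link 4: o_4 = (-2.0357, -1.9497, -4.5260)
after link 5: o_5 = (-0.7986, 1.5604, -1.1870)
after link 6: o_6 = (0.0674, 1.5604, -1.6870)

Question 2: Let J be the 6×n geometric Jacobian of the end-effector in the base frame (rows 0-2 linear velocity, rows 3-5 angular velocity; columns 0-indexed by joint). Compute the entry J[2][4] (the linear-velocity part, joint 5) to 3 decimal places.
1.307

axis z_4 = (0.7392,0.6124,0.2803); lever o_n−o_4 = (2.1032,3.5101,2.8389)
cross product → J_v[:, 4] = (0.7545,-1.5089,1.3068)
J_ω[:, 4] = z_4
entry J[2][4] = 1.3068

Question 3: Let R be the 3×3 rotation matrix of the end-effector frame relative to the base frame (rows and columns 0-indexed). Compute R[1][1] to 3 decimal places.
End-effector y-axis (col 1 of R) = (0.3536,0.7071,0.6124)
R[1][1] = 0.7071

0.707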